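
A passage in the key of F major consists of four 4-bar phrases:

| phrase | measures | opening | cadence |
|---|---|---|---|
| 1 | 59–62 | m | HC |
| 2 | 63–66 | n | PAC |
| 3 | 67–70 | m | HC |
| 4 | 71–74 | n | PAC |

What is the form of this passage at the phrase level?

repeated period

The cadence pattern HC–PAC–HC–PAC is weak–strong twice, and phrases 3–4 restate phrases 1–2: a period heard twice, not a double period (which would end weakly at phrase 2).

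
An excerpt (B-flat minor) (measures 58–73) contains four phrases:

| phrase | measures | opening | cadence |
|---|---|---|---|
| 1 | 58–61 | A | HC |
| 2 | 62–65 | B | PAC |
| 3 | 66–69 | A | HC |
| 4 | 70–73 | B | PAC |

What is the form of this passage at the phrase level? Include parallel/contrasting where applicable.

The cadence pattern HC–PAC–HC–PAC is weak–strong twice, and phrases 3–4 restate phrases 1–2: a period heard twice, not a double period (which would end weakly at phrase 2).

repeated period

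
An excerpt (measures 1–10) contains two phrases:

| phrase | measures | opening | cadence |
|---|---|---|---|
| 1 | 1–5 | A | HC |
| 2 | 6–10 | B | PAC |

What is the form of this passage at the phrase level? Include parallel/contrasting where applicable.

Phrase 1 ends with a half cadence (weaker) and phrase 2 with a perfect authentic cadence (stronger): antecedent + consequent = a period.
The two phrases open with different material (A / B), so the period is contrasting.

contrasting period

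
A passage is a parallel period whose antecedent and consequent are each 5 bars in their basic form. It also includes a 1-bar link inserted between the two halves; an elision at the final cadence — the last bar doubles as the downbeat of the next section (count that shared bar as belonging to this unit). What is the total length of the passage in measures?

Basic parallel period: 5 + 5 = 10 bars.
10 (basic form) + 1 (link) = 11.
The elision shares a bar with the next section but does not change this unit's count.

11 measures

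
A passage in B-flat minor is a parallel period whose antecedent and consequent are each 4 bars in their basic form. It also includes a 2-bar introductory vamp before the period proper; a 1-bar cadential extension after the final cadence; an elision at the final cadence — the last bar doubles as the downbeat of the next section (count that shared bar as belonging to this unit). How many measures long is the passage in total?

11 measures

Basic parallel period: 4 + 4 = 8 bars.
8 (basic form) + 2 (introduction) + 1 (cadential extension) = 11.
The elision shares a bar with the next section but does not change this unit's count.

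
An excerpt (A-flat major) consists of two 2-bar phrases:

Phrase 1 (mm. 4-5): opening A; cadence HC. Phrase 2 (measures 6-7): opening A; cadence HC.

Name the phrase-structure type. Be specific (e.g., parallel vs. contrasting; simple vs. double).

repeated phrase

Both phrases have the same opening (A) and the same cadence (half cadence): the second is a restatement, not a consequent, so this is a repeated phrase rather than a period.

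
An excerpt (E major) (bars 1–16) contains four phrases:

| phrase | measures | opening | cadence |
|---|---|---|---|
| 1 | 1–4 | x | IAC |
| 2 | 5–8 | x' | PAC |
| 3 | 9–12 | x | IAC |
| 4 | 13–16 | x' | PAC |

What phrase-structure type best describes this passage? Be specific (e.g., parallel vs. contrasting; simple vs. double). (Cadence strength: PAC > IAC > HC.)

repeated period

The cadence pattern IAC–PAC–IAC–PAC is weak–strong twice, and phrases 3–4 restate phrases 1–2: a period heard twice, not a double period (which would end weakly at phrase 2).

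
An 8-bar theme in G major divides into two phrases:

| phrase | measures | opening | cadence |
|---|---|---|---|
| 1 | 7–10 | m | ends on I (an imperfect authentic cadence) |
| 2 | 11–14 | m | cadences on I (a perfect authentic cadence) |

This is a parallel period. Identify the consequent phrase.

The phrase ending with the weaker cadence (imperfect authentic cadence) is the antecedent; the one ending more conclusively (perfect authentic cadence) is the consequent. The consequent is phrase 2.

phrase 2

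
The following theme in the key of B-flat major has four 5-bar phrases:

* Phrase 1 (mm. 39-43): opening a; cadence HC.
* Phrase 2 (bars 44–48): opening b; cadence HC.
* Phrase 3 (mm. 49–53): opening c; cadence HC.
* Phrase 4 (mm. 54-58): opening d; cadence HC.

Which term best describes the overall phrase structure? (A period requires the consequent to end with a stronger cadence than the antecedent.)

phrase group

Phrase 4 ends with a half cadence, no stronger than phrase 2's half cadence, so the four phrases do not form a double period; nor do phrases 3–4 duplicate 1–2, so it is not a repeated period. With no phrase reaching a conclusive cadence, the passage is a phrase group.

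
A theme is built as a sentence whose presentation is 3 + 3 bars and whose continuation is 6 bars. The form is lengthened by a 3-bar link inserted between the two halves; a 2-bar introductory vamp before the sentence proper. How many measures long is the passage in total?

Basic sentence: 3 + 3 + 6 = 12 bars.
12 (basic form) + 3 (link) + 2 (introduction) = 17.

17 measures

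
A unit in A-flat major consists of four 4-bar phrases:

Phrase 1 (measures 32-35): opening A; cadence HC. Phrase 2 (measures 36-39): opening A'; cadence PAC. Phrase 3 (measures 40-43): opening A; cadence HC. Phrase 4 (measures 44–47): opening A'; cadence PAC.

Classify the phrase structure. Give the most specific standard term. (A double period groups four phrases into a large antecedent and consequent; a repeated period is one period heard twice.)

repeated period

The cadence pattern HC–PAC–HC–PAC is weak–strong twice, and phrases 3–4 restate phrases 1–2: a period heard twice, not a double period (which would end weakly at phrase 2).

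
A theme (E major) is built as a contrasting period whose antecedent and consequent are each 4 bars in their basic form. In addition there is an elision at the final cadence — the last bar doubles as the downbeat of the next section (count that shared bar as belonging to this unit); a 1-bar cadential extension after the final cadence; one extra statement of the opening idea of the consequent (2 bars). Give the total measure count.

11 measures

Basic contrasting period: 4 + 4 = 8 bars.
8 (basic form) + 1 (cadential extension) + 2 (extra statement) = 11.
The elision shares a bar with the next section but does not change this unit's count.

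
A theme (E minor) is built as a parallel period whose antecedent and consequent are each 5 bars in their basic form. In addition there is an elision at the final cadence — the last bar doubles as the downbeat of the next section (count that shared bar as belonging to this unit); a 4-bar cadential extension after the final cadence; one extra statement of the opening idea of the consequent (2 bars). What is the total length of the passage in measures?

16 measures

Basic parallel period: 5 + 5 = 10 bars.
10 (basic form) + 4 (cadential extension) + 2 (extra statement) = 16.
The elision shares a bar with the next section but does not change this unit's count.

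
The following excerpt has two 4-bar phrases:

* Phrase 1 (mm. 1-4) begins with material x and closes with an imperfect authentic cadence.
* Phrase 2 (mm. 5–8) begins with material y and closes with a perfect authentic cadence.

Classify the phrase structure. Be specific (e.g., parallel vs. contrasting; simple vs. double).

Phrase 1 ends with an imperfect authentic cadence (weaker) and phrase 2 with a perfect authentic cadence (stronger): antecedent + consequent = a period.
The two phrases open with different material (x / y), so the period is contrasting.

contrasting period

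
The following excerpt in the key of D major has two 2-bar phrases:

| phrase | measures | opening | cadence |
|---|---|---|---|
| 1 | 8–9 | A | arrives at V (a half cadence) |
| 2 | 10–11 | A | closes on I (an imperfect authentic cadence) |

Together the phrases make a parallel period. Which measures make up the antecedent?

The phrase ending with the weaker cadence (half cadence) is the antecedent; the one ending more conclusively (imperfect authentic cadence) is the consequent. The antecedent is measures 8–9.

measures 8–9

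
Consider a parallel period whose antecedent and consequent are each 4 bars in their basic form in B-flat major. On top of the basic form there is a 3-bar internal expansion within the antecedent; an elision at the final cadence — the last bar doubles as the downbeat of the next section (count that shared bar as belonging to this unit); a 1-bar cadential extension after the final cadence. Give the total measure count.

Basic parallel period: 4 + 4 = 8 bars.
8 (basic form) + 3 (internal expansion) + 1 (cadential extension) = 12.
The elision shares a bar with the next section but does not change this unit's count.

12 measures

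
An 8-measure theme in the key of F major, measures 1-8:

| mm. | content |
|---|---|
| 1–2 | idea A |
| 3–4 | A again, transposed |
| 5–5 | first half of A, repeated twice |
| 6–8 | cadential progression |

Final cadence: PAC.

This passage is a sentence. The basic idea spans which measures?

measures 1–2

The presentation of a sentence is the basic idea (mm. 1-2) plus its repetition (bars 3–4); the basic idea is therefore bars 1–2.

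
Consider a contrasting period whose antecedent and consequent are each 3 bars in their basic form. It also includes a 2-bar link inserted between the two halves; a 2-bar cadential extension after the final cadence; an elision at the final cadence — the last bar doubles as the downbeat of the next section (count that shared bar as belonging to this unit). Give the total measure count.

10 measures

Basic contrasting period: 3 + 3 = 6 bars.
6 (basic form) + 2 (link) + 2 (cadential extension) = 10.
The elision shares a bar with the next section but does not change this unit's count.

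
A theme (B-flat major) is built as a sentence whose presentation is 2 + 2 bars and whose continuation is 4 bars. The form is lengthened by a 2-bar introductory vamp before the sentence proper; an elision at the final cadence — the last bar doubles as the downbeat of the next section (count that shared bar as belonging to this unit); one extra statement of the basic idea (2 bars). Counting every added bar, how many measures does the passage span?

12 measures

Basic sentence: 2 + 2 + 4 = 8 bars.
8 (basic form) + 2 (introduction) + 2 (extra statement) = 12.
The elision shares a bar with the next section but does not change this unit's count.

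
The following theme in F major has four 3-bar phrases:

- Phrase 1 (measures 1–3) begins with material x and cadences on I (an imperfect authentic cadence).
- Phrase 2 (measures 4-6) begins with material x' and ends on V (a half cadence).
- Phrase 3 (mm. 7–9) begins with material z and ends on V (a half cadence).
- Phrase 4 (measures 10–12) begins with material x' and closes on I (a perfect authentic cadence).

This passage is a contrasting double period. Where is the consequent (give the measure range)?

measures 7–12

In a double period the four phrases pair into a large antecedent (phrases 1–2, ending half cadence) and a large consequent (phrases 3–4, ending perfect authentic cadence). The consequent spans mm. 7–12.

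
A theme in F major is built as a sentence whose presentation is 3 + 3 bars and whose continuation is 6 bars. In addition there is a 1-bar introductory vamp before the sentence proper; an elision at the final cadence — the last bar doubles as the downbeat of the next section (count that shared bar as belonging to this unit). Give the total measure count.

Basic sentence: 3 + 3 + 6 = 12 bars.
12 (basic form) + 1 (introduction) = 13.
The elision shares a bar with the next section but does not change this unit's count.

13 measures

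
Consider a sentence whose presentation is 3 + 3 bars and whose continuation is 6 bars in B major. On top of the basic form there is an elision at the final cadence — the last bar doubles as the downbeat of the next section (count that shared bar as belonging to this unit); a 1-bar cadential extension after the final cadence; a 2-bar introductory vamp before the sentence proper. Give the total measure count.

Basic sentence: 3 + 3 + 6 = 12 bars.
12 (basic form) + 1 (cadential extension) + 2 (introduction) = 15.
The elision shares a bar with the next section but does not change this unit's count.

15 measures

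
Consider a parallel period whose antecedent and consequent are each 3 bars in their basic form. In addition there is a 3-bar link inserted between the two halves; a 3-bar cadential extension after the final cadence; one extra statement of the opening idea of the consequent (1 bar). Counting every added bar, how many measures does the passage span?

13 measures

Basic parallel period: 3 + 3 = 6 bars.
6 (basic form) + 3 (link) + 3 (cadential extension) + 1 (extra statement) = 13.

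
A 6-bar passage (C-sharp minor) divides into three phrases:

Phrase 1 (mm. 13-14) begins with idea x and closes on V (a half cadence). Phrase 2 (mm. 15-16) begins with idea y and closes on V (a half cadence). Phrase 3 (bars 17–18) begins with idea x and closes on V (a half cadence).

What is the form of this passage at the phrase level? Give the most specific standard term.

The final phrase closes with a half cadence, which is not stronger than the preceding half cadence; the 3 phrases lack an overall antecedent–consequent design and so form a phrase group.

phrase group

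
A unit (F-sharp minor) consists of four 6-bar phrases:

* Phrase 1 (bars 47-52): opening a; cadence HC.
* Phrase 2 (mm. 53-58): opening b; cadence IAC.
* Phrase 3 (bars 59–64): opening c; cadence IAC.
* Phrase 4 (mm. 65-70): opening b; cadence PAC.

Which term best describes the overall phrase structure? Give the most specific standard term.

contrasting double period

Four phrases in two halves: the first half (bars 47–58) ends with an imperfect authentic cadence, the second (mm. 59-70) with a perfect authentic cadence — a large antecedent–consequent pair, i.e. a double period.
Phrase 3 begins with different material from phrase 1, making it contrasting.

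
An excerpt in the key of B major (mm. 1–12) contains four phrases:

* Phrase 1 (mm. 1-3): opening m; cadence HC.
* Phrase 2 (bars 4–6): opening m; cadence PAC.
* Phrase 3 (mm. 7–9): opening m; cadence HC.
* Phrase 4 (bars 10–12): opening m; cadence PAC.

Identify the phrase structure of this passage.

The cadence pattern HC–PAC–HC–PAC is weak–strong twice, and phrases 3–4 restate phrases 1–2: a period heard twice, not a double period (which would end weakly at phrase 2).

repeated period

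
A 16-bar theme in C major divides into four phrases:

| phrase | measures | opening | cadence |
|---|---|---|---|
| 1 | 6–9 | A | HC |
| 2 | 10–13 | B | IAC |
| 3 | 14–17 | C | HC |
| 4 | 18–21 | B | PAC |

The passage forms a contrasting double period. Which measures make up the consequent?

In a double period the first pair of phrases (ending imperfect authentic cadence) is the large antecedent and the second pair (ending perfect authentic cadence) is the large consequent; the consequent is measures 14–21.

measures 14–21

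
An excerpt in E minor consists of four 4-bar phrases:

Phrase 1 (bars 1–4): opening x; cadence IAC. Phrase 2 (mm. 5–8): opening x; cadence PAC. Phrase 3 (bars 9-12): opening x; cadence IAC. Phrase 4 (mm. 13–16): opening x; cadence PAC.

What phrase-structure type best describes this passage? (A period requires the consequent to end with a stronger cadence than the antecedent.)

repeated period

The cadence pattern IAC–PAC–IAC–PAC is weak–strong twice, and phrases 3–4 restate phrases 1–2: a period heard twice, not a double period (which would end weakly at phrase 2).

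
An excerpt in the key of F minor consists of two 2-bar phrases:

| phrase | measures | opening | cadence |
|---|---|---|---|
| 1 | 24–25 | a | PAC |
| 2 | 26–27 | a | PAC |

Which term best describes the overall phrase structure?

Both phrases have the same opening (a) and the same cadence (perfect authentic cadence): the second is a restatement, not a consequent, so this is a repeated phrase rather than a period.

repeated phrase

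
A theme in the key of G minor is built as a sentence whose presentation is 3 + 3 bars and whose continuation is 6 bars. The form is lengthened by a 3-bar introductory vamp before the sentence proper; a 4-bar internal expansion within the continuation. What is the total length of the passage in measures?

19 measures

Basic sentence: 3 + 3 + 6 = 12 bars.
12 (basic form) + 3 (introduction) + 4 (internal expansion) = 19.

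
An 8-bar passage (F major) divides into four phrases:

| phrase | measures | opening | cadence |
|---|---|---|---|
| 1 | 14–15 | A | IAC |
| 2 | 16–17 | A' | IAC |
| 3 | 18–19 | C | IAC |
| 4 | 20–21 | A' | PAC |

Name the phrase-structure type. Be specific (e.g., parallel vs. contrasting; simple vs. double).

Four phrases in two halves: the first half (bars 14–17) ends with an imperfect authentic cadence, the second (mm. 18–21) with a perfect authentic cadence — a large antecedent–consequent pair, i.e. a double period.
Phrase 3 begins with different material from phrase 1, making it contrasting.

contrasting double period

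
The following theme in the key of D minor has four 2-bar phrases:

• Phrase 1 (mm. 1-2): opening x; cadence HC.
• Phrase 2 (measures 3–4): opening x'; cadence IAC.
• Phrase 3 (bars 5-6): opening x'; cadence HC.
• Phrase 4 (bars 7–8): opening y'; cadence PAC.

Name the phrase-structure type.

parallel double period

Four phrases in two halves: the first half (mm. 1–4) ends with an imperfect authentic cadence, the second (mm. 5–8) with a perfect authentic cadence — a large antecedent–consequent pair, i.e. a double period.
Phrase 3 begins with the same material as phrase 1, making it parallel.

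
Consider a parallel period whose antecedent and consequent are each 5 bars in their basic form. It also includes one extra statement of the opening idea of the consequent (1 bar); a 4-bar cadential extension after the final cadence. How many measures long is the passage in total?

15 measures

Basic parallel period: 5 + 5 = 10 bars.
10 (basic form) + 1 (extra statement) + 4 (cadential extension) = 15.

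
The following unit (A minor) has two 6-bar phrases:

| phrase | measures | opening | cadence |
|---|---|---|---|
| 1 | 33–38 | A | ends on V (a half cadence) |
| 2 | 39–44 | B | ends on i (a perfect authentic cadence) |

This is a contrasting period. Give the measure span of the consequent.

measures 39–44

The phrase ending with the weaker cadence (half cadence) is the antecedent; the one ending more conclusively (perfect authentic cadence) is the consequent. The consequent is measures 39–44.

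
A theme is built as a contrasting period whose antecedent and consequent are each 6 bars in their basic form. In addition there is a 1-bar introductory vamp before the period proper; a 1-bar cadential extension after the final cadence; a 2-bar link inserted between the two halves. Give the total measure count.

Basic contrasting period: 6 + 6 = 12 bars.
12 (basic form) + 1 (introduction) + 1 (cadential extension) + 2 (link) = 16.

16 measures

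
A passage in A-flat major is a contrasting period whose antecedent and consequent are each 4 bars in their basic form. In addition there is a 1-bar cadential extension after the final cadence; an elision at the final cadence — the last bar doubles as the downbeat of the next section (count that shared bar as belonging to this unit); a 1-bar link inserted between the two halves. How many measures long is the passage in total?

Basic contrasting period: 4 + 4 = 8 bars.
8 (basic form) + 1 (cadential extension) + 1 (link) = 10.
The elision shares a bar with the next section but does not change this unit's count.

10 measures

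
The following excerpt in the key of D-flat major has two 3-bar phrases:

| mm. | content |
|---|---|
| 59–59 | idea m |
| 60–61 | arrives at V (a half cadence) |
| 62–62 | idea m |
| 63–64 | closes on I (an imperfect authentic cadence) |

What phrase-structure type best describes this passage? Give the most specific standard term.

parallel period

Phrase 1 ends with a half cadence (weaker) and phrase 2 with an imperfect authentic cadence (stronger): antecedent + consequent = a period.
The two phrases open with the same material (m / m), so the period is parallel.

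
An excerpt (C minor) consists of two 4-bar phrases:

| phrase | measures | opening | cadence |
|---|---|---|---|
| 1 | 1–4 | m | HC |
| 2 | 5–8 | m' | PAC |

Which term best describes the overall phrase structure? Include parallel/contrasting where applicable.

parallel period

Phrase 1 ends with a half cadence (weaker) and phrase 2 with a perfect authentic cadence (stronger): antecedent + consequent = a period.
The two phrases open with the same material (m / m'), so the period is parallel.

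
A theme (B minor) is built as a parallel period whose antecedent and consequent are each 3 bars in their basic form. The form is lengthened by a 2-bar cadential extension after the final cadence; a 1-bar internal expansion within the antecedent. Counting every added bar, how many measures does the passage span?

Basic parallel period: 3 + 3 = 6 bars.
6 (basic form) + 2 (cadential extension) + 1 (internal expansion) = 9.

9 measures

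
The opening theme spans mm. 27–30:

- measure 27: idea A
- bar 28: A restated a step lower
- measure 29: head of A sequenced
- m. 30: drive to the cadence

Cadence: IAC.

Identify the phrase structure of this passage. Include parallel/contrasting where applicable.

Basic idea (bar 27) + its repetition (bar 28) form the presentation; fragmentation and cadence (measures 29-30) form the continuation — the 4-bar whole is a sentence.

sentence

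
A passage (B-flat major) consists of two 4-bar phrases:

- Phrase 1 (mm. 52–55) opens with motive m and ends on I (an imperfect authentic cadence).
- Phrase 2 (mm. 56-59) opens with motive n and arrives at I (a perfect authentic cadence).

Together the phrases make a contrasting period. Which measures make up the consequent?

measures 56–59

The phrase ending with the weaker cadence (imperfect authentic cadence) is the antecedent; the one ending more conclusively (perfect authentic cadence) is the consequent. The consequent is measures 56–59.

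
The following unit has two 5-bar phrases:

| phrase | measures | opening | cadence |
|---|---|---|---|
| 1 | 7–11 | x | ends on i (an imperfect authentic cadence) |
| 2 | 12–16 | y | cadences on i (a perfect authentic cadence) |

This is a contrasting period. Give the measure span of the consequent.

measures 12–16

The phrase ending with the weaker cadence (imperfect authentic cadence) is the antecedent; the one ending more conclusively (perfect authentic cadence) is the consequent. The consequent is measures 12–16.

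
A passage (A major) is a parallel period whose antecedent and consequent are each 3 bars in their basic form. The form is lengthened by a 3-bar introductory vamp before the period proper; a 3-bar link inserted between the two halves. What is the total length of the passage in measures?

12 measures

Basic parallel period: 3 + 3 = 6 bars.
6 (basic form) + 3 (introduction) + 3 (link) = 12.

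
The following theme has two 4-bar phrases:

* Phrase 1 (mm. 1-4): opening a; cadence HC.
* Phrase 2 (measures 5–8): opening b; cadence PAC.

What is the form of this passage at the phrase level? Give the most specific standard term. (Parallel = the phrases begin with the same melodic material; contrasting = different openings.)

contrasting period

Phrase 1 ends with a half cadence (weaker) and phrase 2 with a perfect authentic cadence (stronger): antecedent + consequent = a period.
The two phrases open with different material (a / b), so the period is contrasting.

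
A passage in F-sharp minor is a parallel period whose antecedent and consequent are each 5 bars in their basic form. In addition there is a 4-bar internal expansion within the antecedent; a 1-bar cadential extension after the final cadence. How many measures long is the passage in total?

Basic parallel period: 5 + 5 = 10 bars.
10 (basic form) + 4 (internal expansion) + 1 (cadential extension) = 15.

15 measures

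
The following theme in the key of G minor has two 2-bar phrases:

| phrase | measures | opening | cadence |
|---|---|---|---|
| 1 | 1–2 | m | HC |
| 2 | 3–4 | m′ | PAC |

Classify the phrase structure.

Phrase 1 ends with a half cadence (weaker) and phrase 2 with a perfect authentic cadence (stronger): antecedent + consequent = a period.
The two phrases open with the same material (m / m′), so the period is parallel.

parallel period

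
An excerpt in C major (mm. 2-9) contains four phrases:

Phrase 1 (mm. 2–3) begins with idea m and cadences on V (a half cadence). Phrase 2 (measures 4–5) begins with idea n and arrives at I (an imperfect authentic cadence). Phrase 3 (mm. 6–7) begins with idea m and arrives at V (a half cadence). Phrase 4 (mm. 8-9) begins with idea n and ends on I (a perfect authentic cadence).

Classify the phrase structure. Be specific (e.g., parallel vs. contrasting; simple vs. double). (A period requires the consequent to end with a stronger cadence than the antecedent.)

Four phrases in two halves: the first half (measures 2–5) ends with an imperfect authentic cadence, the second (bars 6–9) with a perfect authentic cadence — a large antecedent–consequent pair, i.e. a double period.
Phrase 3 begins with the same material as phrase 1, making it parallel.

parallel double period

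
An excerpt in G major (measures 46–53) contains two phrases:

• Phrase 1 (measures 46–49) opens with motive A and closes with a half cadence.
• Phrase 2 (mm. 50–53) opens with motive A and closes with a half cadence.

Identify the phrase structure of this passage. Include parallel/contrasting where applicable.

Both phrases have the same opening (A) and the same cadence (half cadence): the second is a restatement, not a consequent, so this is a repeated phrase rather than a period.

repeated phrase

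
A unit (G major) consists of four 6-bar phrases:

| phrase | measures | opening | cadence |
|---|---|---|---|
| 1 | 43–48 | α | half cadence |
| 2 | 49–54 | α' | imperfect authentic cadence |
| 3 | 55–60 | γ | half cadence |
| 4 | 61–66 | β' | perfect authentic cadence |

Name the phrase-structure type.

contrasting double period

Four phrases in two halves: the first half (measures 43-54) ends with an imperfect authentic cadence, the second (measures 55–66) with a perfect authentic cadence — a large antecedent–consequent pair, i.e. a double period.
Phrase 3 begins with different material from phrase 1, making it contrasting.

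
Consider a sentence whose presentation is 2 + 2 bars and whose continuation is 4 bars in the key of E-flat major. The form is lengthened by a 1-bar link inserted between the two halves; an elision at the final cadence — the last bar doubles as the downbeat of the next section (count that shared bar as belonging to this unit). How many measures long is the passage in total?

Basic sentence: 2 + 2 + 4 = 8 bars.
8 (basic form) + 1 (link) = 9.
The elision shares a bar with the next section but does not change this unit's count.

9 measures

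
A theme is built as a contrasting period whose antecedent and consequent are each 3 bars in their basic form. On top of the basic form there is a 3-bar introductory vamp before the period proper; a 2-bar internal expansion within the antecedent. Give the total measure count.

Basic contrasting period: 3 + 3 = 6 bars.
6 (basic form) + 3 (introduction) + 2 (internal expansion) = 11.

11 measures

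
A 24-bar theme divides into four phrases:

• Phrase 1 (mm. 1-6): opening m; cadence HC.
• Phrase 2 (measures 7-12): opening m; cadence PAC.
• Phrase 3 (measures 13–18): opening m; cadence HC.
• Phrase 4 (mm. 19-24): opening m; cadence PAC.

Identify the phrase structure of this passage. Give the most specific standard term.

repeated period

The cadence pattern HC–PAC–HC–PAC is weak–strong twice, and phrases 3–4 restate phrases 1–2: a period heard twice, not a double period (which would end weakly at phrase 2).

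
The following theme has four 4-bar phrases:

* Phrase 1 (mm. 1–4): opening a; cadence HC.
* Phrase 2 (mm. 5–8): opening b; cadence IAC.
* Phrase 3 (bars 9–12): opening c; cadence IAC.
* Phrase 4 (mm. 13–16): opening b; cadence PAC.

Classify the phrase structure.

contrasting double period

Four phrases in two halves: the first half (bars 1–8) ends with an imperfect authentic cadence, the second (bars 9-16) with a perfect authentic cadence — a large antecedent–consequent pair, i.e. a double period.
Phrase 3 begins with different material from phrase 1, making it contrasting.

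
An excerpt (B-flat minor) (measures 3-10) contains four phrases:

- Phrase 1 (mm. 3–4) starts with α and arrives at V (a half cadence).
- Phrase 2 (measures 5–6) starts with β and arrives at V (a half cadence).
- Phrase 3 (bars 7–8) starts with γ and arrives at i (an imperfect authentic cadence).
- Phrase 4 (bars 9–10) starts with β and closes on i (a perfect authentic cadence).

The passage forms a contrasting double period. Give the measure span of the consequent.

In a double period the first pair of phrases (ending half cadence) is the large antecedent and the second pair (ending perfect authentic cadence) is the large consequent; the consequent is measures 7–10.

measures 7–10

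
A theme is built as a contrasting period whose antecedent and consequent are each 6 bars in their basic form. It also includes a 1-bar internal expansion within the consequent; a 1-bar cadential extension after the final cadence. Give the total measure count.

Basic contrasting period: 6 + 6 = 12 bars.
12 (basic form) + 1 (internal expansion) + 1 (cadential extension) = 14.

14 measures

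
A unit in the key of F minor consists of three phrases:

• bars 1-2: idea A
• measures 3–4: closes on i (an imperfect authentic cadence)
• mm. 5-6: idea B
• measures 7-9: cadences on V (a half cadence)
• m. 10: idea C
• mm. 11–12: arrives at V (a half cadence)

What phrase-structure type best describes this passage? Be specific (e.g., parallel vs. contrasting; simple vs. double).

phrase group

The final phrase closes with a half cadence, which is not stronger than the preceding half cadence; the 3 phrases lack an overall antecedent–consequent design and so form a phrase group.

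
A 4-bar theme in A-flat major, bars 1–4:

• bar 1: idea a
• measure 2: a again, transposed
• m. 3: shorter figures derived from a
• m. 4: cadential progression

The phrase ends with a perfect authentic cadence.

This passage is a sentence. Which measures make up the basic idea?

The presentation of a sentence is the basic idea (bar 1) plus its repetition (m. 2); the basic idea is therefore m. 1.

measures 1–1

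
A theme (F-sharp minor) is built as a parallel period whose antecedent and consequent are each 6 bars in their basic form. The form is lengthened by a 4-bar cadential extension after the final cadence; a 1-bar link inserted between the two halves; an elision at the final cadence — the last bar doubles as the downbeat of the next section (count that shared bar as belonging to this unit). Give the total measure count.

17 measures

Basic parallel period: 6 + 6 = 12 bars.
12 (basic form) + 4 (cadential extension) + 1 (link) = 17.
The elision shares a bar with the next section but does not change this unit's count.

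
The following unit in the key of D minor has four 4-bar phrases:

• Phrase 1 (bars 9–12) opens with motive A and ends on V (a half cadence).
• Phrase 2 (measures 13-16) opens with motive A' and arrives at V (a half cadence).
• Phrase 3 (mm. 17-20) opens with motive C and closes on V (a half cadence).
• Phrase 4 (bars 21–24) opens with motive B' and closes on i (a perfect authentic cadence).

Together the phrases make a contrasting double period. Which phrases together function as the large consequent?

In a double period the first pair of phrases (ending half cadence) is the large antecedent and the second pair (ending perfect authentic cadence) is the large consequent; the consequent is phrases 3 and 4.

phrases 3 and 4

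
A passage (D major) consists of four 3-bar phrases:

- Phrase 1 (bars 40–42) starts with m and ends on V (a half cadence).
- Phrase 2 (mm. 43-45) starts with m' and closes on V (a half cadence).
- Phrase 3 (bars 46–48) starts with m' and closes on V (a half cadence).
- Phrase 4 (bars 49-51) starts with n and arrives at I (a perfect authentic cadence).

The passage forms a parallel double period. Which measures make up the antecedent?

measures 40–45

In a double period the first pair of phrases (ending half cadence) is the large antecedent and the second pair (ending perfect authentic cadence) is the large consequent; the antecedent is measures 40–45.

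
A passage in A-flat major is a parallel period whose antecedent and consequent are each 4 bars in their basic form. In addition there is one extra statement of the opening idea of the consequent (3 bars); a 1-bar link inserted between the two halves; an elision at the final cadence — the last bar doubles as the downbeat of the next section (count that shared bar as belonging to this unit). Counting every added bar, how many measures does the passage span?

Basic parallel period: 4 + 4 = 8 bars.
8 (basic form) + 3 (extra statement) + 1 (link) = 12.
The elision shares a bar with the next section but does not change this unit's count.

12 measures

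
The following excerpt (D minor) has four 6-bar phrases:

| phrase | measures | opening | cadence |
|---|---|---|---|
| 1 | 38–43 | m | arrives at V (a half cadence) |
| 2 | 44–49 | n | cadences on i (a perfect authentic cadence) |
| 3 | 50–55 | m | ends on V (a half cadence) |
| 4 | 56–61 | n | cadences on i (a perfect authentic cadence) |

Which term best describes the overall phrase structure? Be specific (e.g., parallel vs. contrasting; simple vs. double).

The cadence pattern HC–PAC–HC–PAC is weak–strong twice, and phrases 3–4 restate phrases 1–2: a period heard twice, not a double period (which would end weakly at phrase 2).

repeated period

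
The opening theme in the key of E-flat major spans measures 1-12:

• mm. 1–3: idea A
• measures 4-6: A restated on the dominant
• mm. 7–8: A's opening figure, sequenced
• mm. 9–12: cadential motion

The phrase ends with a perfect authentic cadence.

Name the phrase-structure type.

sentence

Basic idea (mm. 1-3) + its repetition (mm. 4–6) form the presentation; fragmentation and cadence (mm. 7-12) form the continuation — the 12-bar whole is a sentence.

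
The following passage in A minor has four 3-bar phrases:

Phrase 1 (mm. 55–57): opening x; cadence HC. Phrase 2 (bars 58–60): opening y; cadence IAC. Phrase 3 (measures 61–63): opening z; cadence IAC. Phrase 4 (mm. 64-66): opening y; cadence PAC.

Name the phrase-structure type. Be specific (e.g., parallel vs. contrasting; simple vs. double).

contrasting double period

Four phrases in two halves: the first half (measures 55-60) ends with an imperfect authentic cadence, the second (bars 61–66) with a perfect authentic cadence — a large antecedent–consequent pair, i.e. a double period.
Phrase 3 begins with different material from phrase 1, making it contrasting.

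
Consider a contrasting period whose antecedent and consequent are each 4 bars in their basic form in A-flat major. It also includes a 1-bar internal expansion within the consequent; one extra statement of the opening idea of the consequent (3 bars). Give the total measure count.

12 measures

Basic contrasting period: 4 + 4 = 8 bars.
8 (basic form) + 1 (internal expansion) + 3 (extra statement) = 12.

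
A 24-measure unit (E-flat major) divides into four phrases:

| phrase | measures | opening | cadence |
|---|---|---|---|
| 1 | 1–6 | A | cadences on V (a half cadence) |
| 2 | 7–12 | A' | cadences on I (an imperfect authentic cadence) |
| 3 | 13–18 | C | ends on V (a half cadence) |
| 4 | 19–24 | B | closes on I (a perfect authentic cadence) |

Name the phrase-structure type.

Four phrases in two halves: the first half (measures 1-12) ends with an imperfect authentic cadence, the second (mm. 13–24) with a perfect authentic cadence — a large antecedent–consequent pair, i.e. a double period.
Phrase 3 begins with different material from phrase 1, making it contrasting.

contrasting double period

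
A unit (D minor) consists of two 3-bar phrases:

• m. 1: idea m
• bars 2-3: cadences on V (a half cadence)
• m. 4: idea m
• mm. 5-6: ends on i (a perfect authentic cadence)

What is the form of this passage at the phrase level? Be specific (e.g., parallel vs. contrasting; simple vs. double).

Phrase 1 ends with a half cadence (weaker) and phrase 2 with a perfect authentic cadence (stronger): antecedent + consequent = a period.
The two phrases open with the same material (m / m), so the period is parallel.

parallel period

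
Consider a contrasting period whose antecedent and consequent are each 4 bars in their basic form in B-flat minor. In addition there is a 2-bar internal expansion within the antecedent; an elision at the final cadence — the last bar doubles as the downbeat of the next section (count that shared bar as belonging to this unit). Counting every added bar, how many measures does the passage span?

Basic contrasting period: 4 + 4 = 8 bars.
8 (basic form) + 2 (internal expansion) = 10.
The elision shares a bar with the next section but does not change this unit's count.

10 measures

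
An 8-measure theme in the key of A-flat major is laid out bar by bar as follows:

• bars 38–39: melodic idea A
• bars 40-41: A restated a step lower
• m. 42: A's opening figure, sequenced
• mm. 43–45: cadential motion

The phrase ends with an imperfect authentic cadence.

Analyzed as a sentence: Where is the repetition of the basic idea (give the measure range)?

measures 40–41

The presentation of a sentence is the basic idea (measures 38–39) plus its repetition (mm. 40-41); the repetition of the basic idea is therefore measures 40-41.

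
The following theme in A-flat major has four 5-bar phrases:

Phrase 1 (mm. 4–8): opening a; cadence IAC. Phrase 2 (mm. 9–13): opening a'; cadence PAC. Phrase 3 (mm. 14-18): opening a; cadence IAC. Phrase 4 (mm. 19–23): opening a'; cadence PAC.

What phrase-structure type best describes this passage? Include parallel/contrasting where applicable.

The cadence pattern IAC–PAC–IAC–PAC is weak–strong twice, and phrases 3–4 restate phrases 1–2: a period heard twice, not a double period (which would end weakly at phrase 2).

repeated period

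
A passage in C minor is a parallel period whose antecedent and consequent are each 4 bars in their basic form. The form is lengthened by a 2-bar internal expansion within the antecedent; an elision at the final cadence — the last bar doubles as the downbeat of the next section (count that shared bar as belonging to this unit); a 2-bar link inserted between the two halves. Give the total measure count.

12 measures

Basic parallel period: 4 + 4 = 8 bars.
8 (basic form) + 2 (internal expansion) + 2 (link) = 12.
The elision shares a bar with the next section but does not change this unit's count.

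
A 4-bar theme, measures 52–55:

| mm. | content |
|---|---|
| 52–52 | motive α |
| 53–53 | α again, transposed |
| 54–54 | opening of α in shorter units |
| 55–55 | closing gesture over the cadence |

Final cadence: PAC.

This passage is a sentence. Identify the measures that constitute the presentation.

measures 52–53

The presentation of a sentence is the basic idea (measure 52) plus its repetition (m. 53); the presentation is therefore mm. 52-53.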